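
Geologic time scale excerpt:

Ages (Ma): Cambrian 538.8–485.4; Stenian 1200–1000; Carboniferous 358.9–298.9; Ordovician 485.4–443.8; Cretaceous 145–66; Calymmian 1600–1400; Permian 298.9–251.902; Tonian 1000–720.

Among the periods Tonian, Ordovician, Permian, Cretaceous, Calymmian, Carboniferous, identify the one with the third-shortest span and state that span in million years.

Carboniferous, 60 million years

Start − end for each: Tonian 1000 − 720 = 280; Ordovician 485.4 − 443.8 = 41.6; Permian 298.9 − 251.902 = 46.998; Cretaceous 145 − 66 = 79; Calymmian 1600 − 1400 = 200; Carboniferous 358.9 − 298.9 = 60.
Ranking these from shortest: Ordovician < Permian < Carboniferous < Cretaceous < Calymmian < Tonian.
Position 3 in that ranking is Carboniferous, which lasted 60 Myr.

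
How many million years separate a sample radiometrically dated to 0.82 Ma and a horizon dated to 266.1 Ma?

265.28 million years

266.1 − 0.82 = 265.28 million years.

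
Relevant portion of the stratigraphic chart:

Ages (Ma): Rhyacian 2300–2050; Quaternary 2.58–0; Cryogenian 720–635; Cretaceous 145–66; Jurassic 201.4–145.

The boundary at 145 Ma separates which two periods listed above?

Jurassic and Cretaceous

The Jurassic ends at 145 Ma and the Cretaceous begins at 145 Ma, so they share that boundary.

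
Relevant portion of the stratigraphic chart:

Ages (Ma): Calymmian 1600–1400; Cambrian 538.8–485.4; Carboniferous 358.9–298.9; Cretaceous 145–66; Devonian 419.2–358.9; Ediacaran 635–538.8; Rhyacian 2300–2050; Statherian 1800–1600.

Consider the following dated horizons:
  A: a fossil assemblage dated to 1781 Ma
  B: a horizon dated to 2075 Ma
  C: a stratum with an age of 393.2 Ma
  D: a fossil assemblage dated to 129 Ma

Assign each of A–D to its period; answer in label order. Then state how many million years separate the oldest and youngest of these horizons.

Match each age against the start–end ranges in the excerpt: A = 1781 Ma → Statherian (1800–1600); B = 2075 Ma → Rhyacian (2300–2050); C = 393.2 Ma → Devonian (419.2–358.9); D = 129 Ma → Cretaceous (145–66).
The largest age is 2075 Ma and the smallest is 129 Ma; their difference is 1946 Myr.

A — Statherian; B — Rhyacian; C — Devonian; D — Cretaceous; span 1946 million years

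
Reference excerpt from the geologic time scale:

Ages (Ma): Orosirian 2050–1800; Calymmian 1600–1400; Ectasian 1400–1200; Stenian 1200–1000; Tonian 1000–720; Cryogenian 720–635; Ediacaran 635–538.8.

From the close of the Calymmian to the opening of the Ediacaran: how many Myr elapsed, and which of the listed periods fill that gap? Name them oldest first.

765 million years; Ectasian, Stenian, Tonian, Cryogenian

The Calymmian closes at 1400 Ma and the Ediacaran opens at 635 Ma, so the interval is 1400 − 635 = 765 Myr.
A period fits inside if it starts at or after 1400 Ma and ends at or before 635 Ma; oldest first that gives Ectasian, Stenian, Tonian, Cryogenian.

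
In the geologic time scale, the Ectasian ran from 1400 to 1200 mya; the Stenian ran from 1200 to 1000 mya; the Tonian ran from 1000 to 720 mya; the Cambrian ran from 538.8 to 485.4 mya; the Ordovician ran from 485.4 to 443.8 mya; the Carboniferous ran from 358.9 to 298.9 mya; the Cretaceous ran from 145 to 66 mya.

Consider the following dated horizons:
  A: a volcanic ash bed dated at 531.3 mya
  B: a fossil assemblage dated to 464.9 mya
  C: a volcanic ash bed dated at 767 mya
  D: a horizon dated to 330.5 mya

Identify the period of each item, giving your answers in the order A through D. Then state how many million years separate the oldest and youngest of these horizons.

A — Cambrian; B — Ordovician; C — Tonian; D — Carboniferous; span 436.5 million years

Match each age against the start–end ranges in the excerpt: A = 531.3 Ma → Cambrian (538.8–485.4); B = 464.9 Ma → Ordovician (485.4–443.8); C = 767 Ma → Tonian (1000–720); D = 330.5 Ma → Carboniferous (358.9–298.9).
The largest age is 767 Ma and the smallest is 330.5 Ma; their difference is 436.5 Myr.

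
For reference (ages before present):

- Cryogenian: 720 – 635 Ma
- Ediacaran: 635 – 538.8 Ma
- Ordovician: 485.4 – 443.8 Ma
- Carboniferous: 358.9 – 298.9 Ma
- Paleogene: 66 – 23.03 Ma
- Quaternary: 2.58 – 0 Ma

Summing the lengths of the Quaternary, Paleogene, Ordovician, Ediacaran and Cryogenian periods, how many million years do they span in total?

268.35 million years

Duration is start − end for each: (2.58 − 0) + (66 − 23.03) + (485.4 − 443.8) + (635 − 538.8) + (720 − 635).
That is 2.58 + 42.97 + 41.6 + 96.2 + 85, which totals 268.35 million years.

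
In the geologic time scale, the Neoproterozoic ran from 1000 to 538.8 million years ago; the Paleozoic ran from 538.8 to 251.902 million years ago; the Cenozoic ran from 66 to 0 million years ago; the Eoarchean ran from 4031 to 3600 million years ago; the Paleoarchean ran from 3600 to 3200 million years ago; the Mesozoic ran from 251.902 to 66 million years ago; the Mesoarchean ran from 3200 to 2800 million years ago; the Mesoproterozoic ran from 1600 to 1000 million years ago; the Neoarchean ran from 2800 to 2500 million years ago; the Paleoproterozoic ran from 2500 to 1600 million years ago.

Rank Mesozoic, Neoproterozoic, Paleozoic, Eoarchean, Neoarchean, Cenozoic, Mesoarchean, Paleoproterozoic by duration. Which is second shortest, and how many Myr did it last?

Durations: Mesozoic 185.902; Neoproterozoic 461.2; Paleozoic 286.898; Eoarchean 431; Neoarchean 300; Cenozoic 66; Mesoarchean 400; Paleoproterozoic 900 Myr.
Sorted shortest-first: Cenozoic (66), Mesozoic (185.902), Paleozoic (286.898), Neoarchean (300), Mesoarchean (400), Eoarchean (431), Neoproterozoic (461.2), Paleoproterozoic (900).
The second shortest is Mesozoic at 185.902 Myr.

Mesozoic, 185.902 million years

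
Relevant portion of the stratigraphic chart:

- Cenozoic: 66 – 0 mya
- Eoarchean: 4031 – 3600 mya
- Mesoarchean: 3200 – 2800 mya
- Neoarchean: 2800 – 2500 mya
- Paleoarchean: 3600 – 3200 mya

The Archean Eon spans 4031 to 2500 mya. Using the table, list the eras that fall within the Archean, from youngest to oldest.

Eras with both bounds inside 4031–2500 Ma: Neoarchean (2800–2500), Mesoarchean (3200–2800), Paleoarchean (3600–3200), Eoarchean (4031–3600).

Neoarchean, Mesoarchean, Paleoarchean, Eoarchean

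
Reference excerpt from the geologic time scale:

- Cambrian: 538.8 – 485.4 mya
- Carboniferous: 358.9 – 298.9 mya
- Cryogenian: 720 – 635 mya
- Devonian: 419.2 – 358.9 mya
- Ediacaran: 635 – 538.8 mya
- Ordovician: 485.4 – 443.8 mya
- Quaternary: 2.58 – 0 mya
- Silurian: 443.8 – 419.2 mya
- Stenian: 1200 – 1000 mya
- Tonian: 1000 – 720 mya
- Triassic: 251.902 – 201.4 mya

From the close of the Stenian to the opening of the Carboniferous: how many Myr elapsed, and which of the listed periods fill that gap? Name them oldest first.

End of Stenian = 1000 Ma; start of Carboniferous = 358.9 Ma.
Gap = 1000 − 358.9 = 641.1 Myr.
Periods wholly inside 1000–358.9 Ma: Tonian (1000–720), Cryogenian (720–635), Ediacaran (635–538.8), Cambrian (538.8–485.4), Ordovician (485.4–443.8), Silurian (443.8–419.2), Devonian (419.2–358.9).

641.1 million years; Tonian, Cryogenian, Ediacaran, Cambrian, Ordovician, Silurian, Devonian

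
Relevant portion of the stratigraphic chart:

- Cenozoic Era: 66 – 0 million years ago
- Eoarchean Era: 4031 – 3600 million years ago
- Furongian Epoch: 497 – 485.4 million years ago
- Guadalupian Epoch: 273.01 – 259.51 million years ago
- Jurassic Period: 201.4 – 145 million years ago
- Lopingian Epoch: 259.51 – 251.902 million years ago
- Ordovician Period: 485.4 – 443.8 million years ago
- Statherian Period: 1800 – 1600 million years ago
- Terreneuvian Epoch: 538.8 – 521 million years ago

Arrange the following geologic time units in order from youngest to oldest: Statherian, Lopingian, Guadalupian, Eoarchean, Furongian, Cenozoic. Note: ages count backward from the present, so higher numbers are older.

Read off each span (Ma): Statherian 1800–1600; Lopingian 259.51–251.902; Guadalupian 273.01–259.51; Eoarchean 4031–3600; Furongian 497–485.4; Cenozoic 66–0.
Larger Ma is older, so oldest→youngest is Eoarchean, Statherian, Furongian, Guadalupian, Lopingian, Cenozoic; reverse it for youngest→oldest.

Cenozoic, then Lopingian, then Guadalupian, then Furongian, then Statherian, then Eoarchean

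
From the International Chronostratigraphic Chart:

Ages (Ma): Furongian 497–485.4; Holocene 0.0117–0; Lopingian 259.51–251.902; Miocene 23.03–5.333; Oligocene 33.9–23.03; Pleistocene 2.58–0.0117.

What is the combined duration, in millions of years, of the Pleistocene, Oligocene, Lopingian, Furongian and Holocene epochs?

Duration is start − end for each: (2.58 − 0.0117) + (33.9 − 23.03) + (259.51 − 251.902) + (497 − 485.4) + (0.0117 − 0).
That is 2.5683 + 10.87 + 7.608 + 11.6 + 0.0117, which totals 32.658 million years.

32.658 million years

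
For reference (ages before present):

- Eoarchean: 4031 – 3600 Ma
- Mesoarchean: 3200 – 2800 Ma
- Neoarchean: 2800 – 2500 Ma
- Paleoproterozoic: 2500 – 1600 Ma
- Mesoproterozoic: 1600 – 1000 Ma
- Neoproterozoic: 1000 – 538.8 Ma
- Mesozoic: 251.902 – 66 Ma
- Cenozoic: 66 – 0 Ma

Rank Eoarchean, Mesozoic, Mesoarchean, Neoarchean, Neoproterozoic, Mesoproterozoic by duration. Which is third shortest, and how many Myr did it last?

Durations: Eoarchean 431; Mesozoic 185.902; Mesoarchean 400; Neoarchean 300; Neoproterozoic 461.2; Mesoproterozoic 600 Myr.
Sorted shortest-first: Mesozoic (185.902), Neoarchean (300), Mesoarchean (400), Eoarchean (431), Neoproterozoic (461.2), Mesoproterozoic (600).
The third shortest is Mesoarchean at 400 Myr.

Mesoarchean, 400 million years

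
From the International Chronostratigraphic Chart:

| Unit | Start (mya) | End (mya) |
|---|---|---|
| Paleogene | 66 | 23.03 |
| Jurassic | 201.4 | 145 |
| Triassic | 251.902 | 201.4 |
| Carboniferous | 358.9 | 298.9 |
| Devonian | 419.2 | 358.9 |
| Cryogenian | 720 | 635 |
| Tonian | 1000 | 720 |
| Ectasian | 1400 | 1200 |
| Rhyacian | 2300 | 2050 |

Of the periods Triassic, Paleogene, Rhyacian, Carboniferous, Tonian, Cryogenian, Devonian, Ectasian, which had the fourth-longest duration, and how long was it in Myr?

Cryogenian, 85 million years

Start − end for each: Triassic 251.902 − 201.4 = 50.502; Paleogene 66 − 23.03 = 42.97; Rhyacian 2300 − 2050 = 250; Carboniferous 358.9 − 298.9 = 60; Tonian 1000 − 720 = 280; Cryogenian 720 − 635 = 85; Devonian 419.2 − 358.9 = 60.3; Ectasian 1400 − 1200 = 200.
Ranking these from longest: Tonian > Rhyacian > Ectasian > Cryogenian > Devonian > Carboniferous > Triassic > Paleogene.
Position 4 in that ranking is Cryogenian, which lasted 85 Myr.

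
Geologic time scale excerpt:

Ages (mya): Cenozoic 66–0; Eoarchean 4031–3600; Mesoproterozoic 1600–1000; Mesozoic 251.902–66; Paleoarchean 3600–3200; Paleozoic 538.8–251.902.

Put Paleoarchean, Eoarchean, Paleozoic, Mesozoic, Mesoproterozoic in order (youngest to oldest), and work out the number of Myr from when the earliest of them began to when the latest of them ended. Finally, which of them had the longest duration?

Start ages (Ma): Eoarchean 4031, Paleoarchean 3600, Mesoproterozoic 1600, Paleozoic 538.8, Mesozoic 251.902.
Ordered youngest to oldest: Mesozoic, Paleozoic, Mesoproterozoic, Paleoarchean, Eoarchean.
Span = 4031 − 66 = 3965 Myr.
Durations: Paleozoic 286.898, Mesozoic 185.902, Eoarchean 431, Mesoproterozoic 600, Paleoarchean 400 → longest is Mesoproterozoic (600 Myr).

Mesozoic, Paleozoic, Mesoproterozoic, Paleoarchean, Eoarchean; total span 3965 Myr; longest is Mesoproterozoic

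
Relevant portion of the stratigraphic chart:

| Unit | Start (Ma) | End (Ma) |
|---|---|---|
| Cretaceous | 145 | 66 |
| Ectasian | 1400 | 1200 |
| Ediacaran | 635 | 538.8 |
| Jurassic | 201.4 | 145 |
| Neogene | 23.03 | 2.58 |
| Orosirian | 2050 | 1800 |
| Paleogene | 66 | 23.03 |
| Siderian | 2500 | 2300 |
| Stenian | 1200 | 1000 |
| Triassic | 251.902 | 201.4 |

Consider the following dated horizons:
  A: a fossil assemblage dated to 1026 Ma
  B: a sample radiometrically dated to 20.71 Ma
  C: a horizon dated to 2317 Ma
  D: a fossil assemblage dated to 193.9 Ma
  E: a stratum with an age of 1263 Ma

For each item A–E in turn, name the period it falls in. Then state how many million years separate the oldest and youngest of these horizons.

A — Stenian; B — Neogene; C — Siderian; D — Jurassic; E — Ectasian; span 2296.29 million years

Match each age against the start–end ranges in the excerpt: A = 1026 Ma → Stenian (1200–1000); B = 20.71 Ma → Neogene (23.03–2.58); C = 2317 Ma → Siderian (2500–2300); D = 193.9 Ma → Jurassic (201.4–145); E = 1263 Ma → Ectasian (1400–1200).
The largest age is 2317 Ma and the smallest is 20.71 Ma; their difference is 2296.29 Myr.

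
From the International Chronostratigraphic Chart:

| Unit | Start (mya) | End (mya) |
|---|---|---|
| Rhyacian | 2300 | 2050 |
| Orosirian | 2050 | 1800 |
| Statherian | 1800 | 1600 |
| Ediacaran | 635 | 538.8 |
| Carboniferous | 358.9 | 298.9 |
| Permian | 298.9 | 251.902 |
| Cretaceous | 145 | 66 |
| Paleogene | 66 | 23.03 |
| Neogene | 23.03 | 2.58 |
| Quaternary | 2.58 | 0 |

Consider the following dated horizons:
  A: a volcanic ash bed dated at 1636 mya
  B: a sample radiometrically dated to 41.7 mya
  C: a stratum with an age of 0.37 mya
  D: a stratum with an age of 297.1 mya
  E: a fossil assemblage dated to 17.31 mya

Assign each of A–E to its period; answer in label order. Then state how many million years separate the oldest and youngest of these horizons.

A — Statherian; B — Paleogene; C — Quaternary; D — Permian; E — Neogene; span 1635.63 million years

Match each age against the start–end ranges in the excerpt: A = 1636 Ma → Statherian (1800–1600); B = 41.7 Ma → Paleogene (66–23.03); C = 0.37 Ma → Quaternary (2.58–0); D = 297.1 Ma → Permian (298.9–251.902); E = 17.31 Ma → Neogene (23.03–2.58).
The largest age is 1636 Ma and the smallest is 0.37 Ma; their difference is 1635.63 Myr.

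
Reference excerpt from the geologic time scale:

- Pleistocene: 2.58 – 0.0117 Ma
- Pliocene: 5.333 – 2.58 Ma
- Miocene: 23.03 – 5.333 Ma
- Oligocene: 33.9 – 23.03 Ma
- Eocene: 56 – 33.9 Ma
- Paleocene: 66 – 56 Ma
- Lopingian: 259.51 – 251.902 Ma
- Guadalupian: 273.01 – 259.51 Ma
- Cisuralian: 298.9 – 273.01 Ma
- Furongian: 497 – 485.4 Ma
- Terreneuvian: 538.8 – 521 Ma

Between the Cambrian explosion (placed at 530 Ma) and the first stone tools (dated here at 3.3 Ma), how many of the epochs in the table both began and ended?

8

530 Ma sits inside the Terreneuvian (538.8–521) and 3.3 Ma inside the Pliocene (5.333–2.58); neither of those is wholly between the two dates.
The listed epochs lying completely between them are Furongian, Cisuralian, Guadalupian, Lopingian, Paleocene, Eocene, Oligocene, Miocene — 8 in all.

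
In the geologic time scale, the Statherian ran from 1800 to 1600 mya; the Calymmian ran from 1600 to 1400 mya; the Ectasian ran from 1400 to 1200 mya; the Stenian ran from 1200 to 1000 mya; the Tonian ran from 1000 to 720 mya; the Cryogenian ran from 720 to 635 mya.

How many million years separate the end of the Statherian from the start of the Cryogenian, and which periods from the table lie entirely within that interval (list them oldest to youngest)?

880 million years; Calymmian, Ectasian, Stenian, Tonian

The Statherian closes at 1600 Ma and the Cryogenian opens at 720 Ma, so the interval is 1600 − 720 = 880 Myr.
A period fits inside if it starts at or after 1600 Ma and ends at or before 720 Ma; oldest first that gives Calymmian, Ectasian, Stenian, Tonian.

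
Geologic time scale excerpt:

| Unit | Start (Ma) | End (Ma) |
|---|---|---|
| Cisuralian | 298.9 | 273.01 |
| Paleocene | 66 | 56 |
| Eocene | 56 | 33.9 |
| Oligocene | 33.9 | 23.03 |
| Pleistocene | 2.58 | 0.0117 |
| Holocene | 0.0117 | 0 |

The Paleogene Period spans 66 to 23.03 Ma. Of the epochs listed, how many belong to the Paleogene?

Epochs inside 66–23.03 Ma: Paleocene, Eocene, Oligocene — 3 in total.

3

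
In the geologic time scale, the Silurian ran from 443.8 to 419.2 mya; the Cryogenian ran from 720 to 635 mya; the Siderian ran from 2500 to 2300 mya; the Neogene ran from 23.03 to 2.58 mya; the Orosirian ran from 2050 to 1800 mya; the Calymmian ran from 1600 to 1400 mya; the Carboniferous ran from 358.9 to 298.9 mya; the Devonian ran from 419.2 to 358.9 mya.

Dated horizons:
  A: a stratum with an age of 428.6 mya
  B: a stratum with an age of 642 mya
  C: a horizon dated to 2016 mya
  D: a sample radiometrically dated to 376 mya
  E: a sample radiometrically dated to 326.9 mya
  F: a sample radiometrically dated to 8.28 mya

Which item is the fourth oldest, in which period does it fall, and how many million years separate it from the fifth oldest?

D, in the Devonian; 49.1 million years to E

Sorted oldest-first by Ma: C (2016), B (642), A (428.6), D (376), E (326.9), F (8.28).
The fourth oldest is D at 376 Ma, which lies in 419.2–358.9 Ma: the Devonian.
The fifth oldest is E at 326.9 Ma; separation = |376 − 326.9| = 49.1 Myr.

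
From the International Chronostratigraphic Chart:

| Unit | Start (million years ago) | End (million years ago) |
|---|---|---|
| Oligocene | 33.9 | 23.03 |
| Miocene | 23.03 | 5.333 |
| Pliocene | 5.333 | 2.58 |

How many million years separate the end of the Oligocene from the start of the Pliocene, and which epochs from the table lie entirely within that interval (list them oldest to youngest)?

The Oligocene closes at 23.03 Ma and the Pliocene opens at 5.333 Ma, so the interval is 23.03 − 5.333 = 17.697 Myr.
An epoch fits inside if it starts at or after 23.03 Ma and ends at or before 5.333 Ma; oldest first that gives Miocene.

17.697 million years; Miocene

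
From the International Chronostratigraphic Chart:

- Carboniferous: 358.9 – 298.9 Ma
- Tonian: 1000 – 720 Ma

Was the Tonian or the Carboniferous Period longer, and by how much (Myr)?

Tonian, by 220 million years

Tonian: 1000 − 720 = 280 Myr.
Carboniferous: 358.9 − 298.9 = 60 Myr.
Difference: 280 − 60 = 220 Myr, so the Tonian was longer.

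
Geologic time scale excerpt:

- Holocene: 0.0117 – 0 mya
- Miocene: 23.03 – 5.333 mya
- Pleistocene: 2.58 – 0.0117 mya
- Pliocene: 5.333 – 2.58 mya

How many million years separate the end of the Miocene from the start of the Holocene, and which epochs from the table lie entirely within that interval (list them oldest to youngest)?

5.3213 million years; Pliocene, Pleistocene

End of Miocene = 5.333 Ma; start of Holocene = 0.0117 Ma.
Gap = 5.333 − 0.0117 = 5.3213 Myr.
Epochs wholly inside 5.333–0.0117 Ma: Pliocene (5.333–2.58), Pleistocene (2.58–0.0117).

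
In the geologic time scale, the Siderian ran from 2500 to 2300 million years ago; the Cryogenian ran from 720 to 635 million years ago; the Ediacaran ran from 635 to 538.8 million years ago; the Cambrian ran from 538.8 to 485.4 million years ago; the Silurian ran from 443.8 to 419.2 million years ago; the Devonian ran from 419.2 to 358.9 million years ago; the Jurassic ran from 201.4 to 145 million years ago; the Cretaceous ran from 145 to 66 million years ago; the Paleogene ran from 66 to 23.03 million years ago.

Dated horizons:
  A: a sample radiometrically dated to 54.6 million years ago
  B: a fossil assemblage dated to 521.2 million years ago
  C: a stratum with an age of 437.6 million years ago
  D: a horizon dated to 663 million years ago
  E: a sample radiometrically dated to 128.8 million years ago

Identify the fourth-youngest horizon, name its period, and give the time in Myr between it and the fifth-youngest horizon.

Sorted youngest-first by Ma: A (54.6), E (128.8), C (437.6), B (521.2), D (663).
The fourth youngest is B at 521.2 Ma, which lies in 538.8–485.4 Ma: the Cambrian.
The fifth youngest is D at 663 Ma; separation = |521.2 − 663| = 141.8 Myr.

B, in the Cambrian; 141.8 million years to D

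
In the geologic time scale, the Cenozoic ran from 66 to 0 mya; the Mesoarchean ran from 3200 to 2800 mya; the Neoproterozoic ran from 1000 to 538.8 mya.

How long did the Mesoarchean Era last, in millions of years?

400 million years

3200 − 2800 = 400 million years.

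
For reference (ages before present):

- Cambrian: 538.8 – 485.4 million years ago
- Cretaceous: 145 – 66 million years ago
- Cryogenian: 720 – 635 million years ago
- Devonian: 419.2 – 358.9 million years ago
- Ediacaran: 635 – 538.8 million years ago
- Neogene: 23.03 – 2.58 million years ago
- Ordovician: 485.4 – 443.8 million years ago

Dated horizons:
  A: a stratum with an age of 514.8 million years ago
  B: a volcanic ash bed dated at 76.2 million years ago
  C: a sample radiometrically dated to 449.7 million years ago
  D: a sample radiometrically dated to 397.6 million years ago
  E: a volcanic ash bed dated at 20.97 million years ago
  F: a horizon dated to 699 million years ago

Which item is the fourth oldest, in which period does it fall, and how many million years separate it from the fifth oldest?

Larger Ma means older, so oldest first: F 699 > A 514.8 > C 449.7 > D 397.6 > B 76.2 > E 20.97.
Counting 4 along gives D (397.6 Ma); the excerpt puts that inside the Devonian, 419.2–358.9 Ma.
Next in line is B (76.2 Ma), and 397.6 − 76.2 = 321.4 Myr.

D, in the Devonian; 321.4 million years to B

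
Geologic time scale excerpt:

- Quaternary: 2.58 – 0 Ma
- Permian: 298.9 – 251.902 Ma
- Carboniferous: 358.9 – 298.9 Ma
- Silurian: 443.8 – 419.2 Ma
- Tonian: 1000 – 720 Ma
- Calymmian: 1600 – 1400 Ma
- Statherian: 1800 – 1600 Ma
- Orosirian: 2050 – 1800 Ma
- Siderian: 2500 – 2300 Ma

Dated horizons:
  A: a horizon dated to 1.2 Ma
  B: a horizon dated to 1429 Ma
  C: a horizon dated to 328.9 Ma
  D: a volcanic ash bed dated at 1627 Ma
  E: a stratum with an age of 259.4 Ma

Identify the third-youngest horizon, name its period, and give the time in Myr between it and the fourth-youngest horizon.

C, in the Carboniferous; 1100.1 million years to B

Sorted youngest-first by Ma: A (1.2), E (259.4), C (328.9), B (1429), D (1627).
The third youngest is C at 328.9 Ma, which lies in 358.9–298.9 Ma: the Carboniferous.
The fourth youngest is B at 1429 Ma; separation = |328.9 − 1429| = 1100.1 Myr.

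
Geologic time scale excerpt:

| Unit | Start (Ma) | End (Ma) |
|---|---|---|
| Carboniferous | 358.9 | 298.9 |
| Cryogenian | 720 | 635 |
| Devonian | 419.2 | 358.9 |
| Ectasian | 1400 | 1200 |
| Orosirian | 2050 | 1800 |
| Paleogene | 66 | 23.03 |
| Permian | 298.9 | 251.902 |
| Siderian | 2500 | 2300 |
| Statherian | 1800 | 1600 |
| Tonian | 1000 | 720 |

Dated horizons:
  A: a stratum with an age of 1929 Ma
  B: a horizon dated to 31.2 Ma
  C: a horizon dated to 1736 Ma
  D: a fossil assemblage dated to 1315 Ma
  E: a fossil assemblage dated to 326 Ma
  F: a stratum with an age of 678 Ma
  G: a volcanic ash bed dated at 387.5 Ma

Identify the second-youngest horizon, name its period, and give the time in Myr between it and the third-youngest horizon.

E, in the Carboniferous; 61.5 million years to G

Smaller Ma means younger, so youngest first: B 31.2 < E 326 < G 387.5 < F 678 < D 1315 < C 1736 < A 1929.
Counting 2 along gives E (326 Ma); the excerpt puts that inside the Carboniferous, 358.9–298.9 Ma.
Next in line is G (387.5 Ma), and 387.5 − 326 = 61.5 Myr.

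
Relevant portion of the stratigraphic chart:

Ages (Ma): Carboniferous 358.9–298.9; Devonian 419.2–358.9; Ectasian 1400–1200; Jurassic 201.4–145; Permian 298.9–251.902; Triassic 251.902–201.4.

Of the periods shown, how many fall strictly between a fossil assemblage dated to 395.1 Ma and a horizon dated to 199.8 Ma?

395.1 Ma sits inside the Devonian (419.2–358.9) and 199.8 Ma inside the Jurassic (201.4–145); neither of those is wholly between the two dates.
The listed periods lying completely between them are Carboniferous, Permian, Triassic — 3 in all.

3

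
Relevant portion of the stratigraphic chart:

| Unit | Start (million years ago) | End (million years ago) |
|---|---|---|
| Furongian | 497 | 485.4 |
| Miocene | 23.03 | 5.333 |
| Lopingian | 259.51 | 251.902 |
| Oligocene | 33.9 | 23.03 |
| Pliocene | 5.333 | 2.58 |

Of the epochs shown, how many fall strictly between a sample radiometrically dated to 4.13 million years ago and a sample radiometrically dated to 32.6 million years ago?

The older date is 32.6 Ma and the younger is 4.13 Ma.
Epochs with start < 32.6 and end > 4.13 Ma: Miocene (23.03–5.333).
That is 1 complete epoch.

1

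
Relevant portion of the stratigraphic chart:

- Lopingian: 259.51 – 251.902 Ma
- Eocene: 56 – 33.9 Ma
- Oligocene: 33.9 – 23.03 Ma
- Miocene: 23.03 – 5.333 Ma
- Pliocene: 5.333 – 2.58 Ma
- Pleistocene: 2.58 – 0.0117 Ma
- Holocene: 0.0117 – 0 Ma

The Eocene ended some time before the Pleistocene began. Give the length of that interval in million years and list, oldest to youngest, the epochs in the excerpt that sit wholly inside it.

The Eocene closes at 33.9 Ma and the Pleistocene opens at 2.58 Ma, so the interval is 33.9 − 2.58 = 31.32 Myr.
An epoch fits inside if it starts at or after 33.9 Ma and ends at or before 2.58 Ma; oldest first that gives Oligocene, Miocene, Pliocene.

31.32 million years; Oligocene, Miocene, Pliocene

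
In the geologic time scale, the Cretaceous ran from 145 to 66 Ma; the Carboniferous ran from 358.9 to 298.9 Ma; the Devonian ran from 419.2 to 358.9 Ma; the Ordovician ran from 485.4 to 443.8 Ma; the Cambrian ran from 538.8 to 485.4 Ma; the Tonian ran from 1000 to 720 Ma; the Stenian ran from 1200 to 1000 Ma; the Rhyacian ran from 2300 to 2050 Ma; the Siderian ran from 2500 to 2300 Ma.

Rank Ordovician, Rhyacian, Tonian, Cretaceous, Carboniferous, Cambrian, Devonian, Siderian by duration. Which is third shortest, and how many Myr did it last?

Carboniferous, 60 million years

Start − end for each: Ordovician 485.4 − 443.8 = 41.6; Rhyacian 2300 − 2050 = 250; Tonian 1000 − 720 = 280; Cretaceous 145 − 66 = 79; Carboniferous 358.9 − 298.9 = 60; Cambrian 538.8 − 485.4 = 53.4; Devonian 419.2 − 358.9 = 60.3; Siderian 2500 − 2300 = 200.
Ranking these from shortest: Ordovician < Cambrian < Carboniferous < Devonian < Cretaceous < Siderian < Rhyacian < Tonian.
Position 3 in that ranking is Carboniferous, which lasted 60 Myr.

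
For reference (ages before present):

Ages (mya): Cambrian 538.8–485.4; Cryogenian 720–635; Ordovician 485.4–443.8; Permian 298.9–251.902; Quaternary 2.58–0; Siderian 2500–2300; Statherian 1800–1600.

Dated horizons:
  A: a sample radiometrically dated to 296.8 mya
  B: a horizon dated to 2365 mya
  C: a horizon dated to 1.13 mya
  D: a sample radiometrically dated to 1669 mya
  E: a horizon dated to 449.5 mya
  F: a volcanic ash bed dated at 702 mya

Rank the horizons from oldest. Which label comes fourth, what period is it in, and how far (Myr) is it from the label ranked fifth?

E, in the Ordovician; 152.7 million years to A

Larger Ma means older, so oldest first: B 2365 > D 1669 > F 702 > E 449.5 > A 296.8 > C 1.13.
Counting 4 along gives E (449.5 Ma); the excerpt puts that inside the Ordovician, 485.4–443.8 Ma.
Next in line is A (296.8 Ma), and 449.5 − 296.8 = 152.7 Myr.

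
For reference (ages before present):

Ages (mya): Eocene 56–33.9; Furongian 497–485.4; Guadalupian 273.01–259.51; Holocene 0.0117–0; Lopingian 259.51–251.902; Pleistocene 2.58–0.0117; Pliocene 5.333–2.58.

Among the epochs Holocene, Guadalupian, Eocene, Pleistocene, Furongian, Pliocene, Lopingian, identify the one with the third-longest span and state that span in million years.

Durations: Holocene 0.0117; Guadalupian 13.5; Eocene 22.1; Pleistocene 2.5683; Furongian 11.6; Pliocene 2.753; Lopingian 7.608 Myr.
Sorted longest-first: Eocene (22.1), Guadalupian (13.5), Furongian (11.6), Lopingian (7.608), Pliocene (2.753), Pleistocene (2.5683), Holocene (0.0117).
The third longest is Furongian at 11.6 Myr.

Furongian, 11.6 million years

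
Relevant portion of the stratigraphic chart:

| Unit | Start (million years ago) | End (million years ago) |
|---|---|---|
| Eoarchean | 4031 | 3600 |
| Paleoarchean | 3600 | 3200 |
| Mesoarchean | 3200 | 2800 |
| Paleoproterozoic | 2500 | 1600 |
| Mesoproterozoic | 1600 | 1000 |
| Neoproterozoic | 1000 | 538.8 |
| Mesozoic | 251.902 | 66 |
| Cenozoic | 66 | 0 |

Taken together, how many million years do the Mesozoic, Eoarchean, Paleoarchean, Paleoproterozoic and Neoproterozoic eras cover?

2378.102 million years

Duration is start − end for each: (251.902 − 66) + (4031 − 3600) + (3600 − 3200) + (2500 − 1600) + (1000 − 538.8).
That is 185.902 + 431 + 400 + 900 + 461.2, which totals 2378.102 million years.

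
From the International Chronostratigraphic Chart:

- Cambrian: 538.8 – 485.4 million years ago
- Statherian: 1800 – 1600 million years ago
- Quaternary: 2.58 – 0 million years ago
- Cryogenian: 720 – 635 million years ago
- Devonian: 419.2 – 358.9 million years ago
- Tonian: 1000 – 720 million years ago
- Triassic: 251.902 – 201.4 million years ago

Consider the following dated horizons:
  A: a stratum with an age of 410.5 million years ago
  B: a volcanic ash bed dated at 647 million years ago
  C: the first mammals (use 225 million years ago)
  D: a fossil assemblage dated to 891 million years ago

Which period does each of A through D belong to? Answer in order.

A — Devonian; B — Cryogenian; C — Triassic; D — Tonian

Match each age against the start–end ranges in the excerpt: A = 410.5 Ma → Devonian (419.2–358.9); B = 647 Ma → Cryogenian (720–635); C = 225 Ma → Triassic (251.902–201.4); D = 891 Ma → Tonian (1000–720).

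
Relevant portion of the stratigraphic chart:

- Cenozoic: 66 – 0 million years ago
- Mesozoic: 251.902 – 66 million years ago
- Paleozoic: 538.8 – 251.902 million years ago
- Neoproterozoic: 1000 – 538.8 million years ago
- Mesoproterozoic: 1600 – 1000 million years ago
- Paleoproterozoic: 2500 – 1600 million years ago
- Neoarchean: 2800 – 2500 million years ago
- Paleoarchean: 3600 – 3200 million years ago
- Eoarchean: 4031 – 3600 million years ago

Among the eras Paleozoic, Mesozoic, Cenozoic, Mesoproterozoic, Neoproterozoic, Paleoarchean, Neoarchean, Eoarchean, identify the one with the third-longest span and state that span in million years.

Eoarchean, 431 million years

Durations: Paleozoic 286.898; Mesozoic 185.902; Cenozoic 66; Mesoproterozoic 600; Neoproterozoic 461.2; Paleoarchean 400; Neoarchean 300; Eoarchean 431 Myr.
Sorted longest-first: Mesoproterozoic (600), Neoproterozoic (461.2), Eoarchean (431), Paleoarchean (400), Neoarchean (300), Paleozoic (286.898), Mesozoic (185.902), Cenozoic (66).
The third longest is Eoarchean at 431 Myr.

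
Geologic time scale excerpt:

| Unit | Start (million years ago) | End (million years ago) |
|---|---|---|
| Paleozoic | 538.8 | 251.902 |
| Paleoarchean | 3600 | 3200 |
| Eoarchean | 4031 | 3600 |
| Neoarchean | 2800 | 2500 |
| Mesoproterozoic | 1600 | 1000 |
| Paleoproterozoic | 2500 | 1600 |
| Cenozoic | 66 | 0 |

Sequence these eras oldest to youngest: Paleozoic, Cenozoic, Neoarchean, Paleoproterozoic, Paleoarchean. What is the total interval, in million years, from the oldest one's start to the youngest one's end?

Paleoarchean → Neoarchean → Paleoproterozoic → Paleozoic → Cenozoic; total span 3600 Myr

From the excerpt: Paleozoic 538.8–251.902; Cenozoic 66–0; Neoarchean 2800–2500; Paleoproterozoic 2500–1600; Paleoarchean 3600–3200 (Ma).
Larger Ma is earlier, so the oldest is Paleoarchean and the youngest is Cenozoic; oldest to youngest: Paleoarchean, Neoarchean, Paleoproterozoic, Paleozoic, Cenozoic.
Oldest start 3600 minus youngest end 0 gives 3600 Myr overall.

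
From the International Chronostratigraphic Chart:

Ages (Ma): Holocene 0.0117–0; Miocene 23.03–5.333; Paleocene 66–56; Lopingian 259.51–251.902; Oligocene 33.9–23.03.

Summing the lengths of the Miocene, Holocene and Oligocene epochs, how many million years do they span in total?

28.5787 million years

Duration is start − end for each: (23.03 − 5.333) + (0.0117 − 0) + (33.9 − 23.03).
That is 17.697 + 0.0117 + 10.87, which totals 28.5787 million years.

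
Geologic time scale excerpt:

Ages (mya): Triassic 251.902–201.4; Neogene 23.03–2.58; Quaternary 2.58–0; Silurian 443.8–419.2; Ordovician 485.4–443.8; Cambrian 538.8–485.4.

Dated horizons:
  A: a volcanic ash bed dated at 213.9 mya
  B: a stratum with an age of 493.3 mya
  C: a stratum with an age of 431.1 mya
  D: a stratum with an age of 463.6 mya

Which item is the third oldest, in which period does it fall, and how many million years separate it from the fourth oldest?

C, in the Silurian; 217.2 million years to A

Larger Ma means older, so oldest first: B 493.3 > D 463.6 > C 431.1 > A 213.9.
Counting 3 along gives C (431.1 Ma); the excerpt puts that inside the Silurian, 443.8–419.2 Ma.
Next in line is A (213.9 Ma), and 431.1 − 213.9 = 217.2 Myr.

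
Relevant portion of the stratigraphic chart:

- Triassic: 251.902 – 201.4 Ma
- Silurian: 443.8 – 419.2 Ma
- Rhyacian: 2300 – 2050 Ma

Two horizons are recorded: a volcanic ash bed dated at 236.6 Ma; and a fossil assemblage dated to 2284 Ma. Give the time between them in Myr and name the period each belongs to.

Elapsed time: 2284 − 236.6 = 2047.4 Myr.
236.6 Ma lies within 251.902–201.4 Ma: Triassic.
2284 Ma lies within 2300–2050 Ma: Rhyacian.

2047.4 million years apart; the first in the Triassic, the second in the Rhyacian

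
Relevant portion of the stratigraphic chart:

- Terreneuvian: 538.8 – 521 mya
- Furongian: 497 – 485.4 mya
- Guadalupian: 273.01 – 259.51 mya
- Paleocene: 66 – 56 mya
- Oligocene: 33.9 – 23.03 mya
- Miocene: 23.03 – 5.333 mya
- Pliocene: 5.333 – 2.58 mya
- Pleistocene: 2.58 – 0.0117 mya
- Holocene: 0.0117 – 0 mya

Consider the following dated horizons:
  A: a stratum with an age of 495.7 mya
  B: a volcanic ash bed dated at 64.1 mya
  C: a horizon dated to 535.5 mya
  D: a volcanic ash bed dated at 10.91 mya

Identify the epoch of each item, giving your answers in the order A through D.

A: 495.7 Ma lies in 497–485.4 Ma, so Furongian.
B: 64.1 Ma lies in 66–56 Ma, so Paleocene.
C: 535.5 Ma lies in 538.8–521 Ma, so Terreneuvian.
D: 10.91 Ma lies in 23.03–5.333 Ma, so Miocene.

A — Furongian; B — Paleocene; C — Terreneuvian; D — Miocene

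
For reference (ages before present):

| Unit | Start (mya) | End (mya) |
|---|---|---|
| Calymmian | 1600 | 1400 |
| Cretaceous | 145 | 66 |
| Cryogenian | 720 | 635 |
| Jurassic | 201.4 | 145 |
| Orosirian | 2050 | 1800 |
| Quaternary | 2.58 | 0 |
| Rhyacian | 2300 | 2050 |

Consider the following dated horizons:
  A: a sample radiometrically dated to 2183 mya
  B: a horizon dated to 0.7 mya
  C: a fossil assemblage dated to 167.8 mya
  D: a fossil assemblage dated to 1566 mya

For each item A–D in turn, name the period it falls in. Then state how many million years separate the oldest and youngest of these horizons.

A — Rhyacian; B — Quaternary; C — Jurassic; D — Calymmian; span 2182.3 million years

Match each age against the start–end ranges in the excerpt: A = 2183 Ma → Rhyacian (2300–2050); B = 0.7 Ma → Quaternary (2.58–0); C = 167.8 Ma → Jurassic (201.4–145); D = 1566 Ma → Calymmian (1600–1400).
The largest age is 2183 Ma and the smallest is 0.7 Ma; their difference is 2182.3 Myr.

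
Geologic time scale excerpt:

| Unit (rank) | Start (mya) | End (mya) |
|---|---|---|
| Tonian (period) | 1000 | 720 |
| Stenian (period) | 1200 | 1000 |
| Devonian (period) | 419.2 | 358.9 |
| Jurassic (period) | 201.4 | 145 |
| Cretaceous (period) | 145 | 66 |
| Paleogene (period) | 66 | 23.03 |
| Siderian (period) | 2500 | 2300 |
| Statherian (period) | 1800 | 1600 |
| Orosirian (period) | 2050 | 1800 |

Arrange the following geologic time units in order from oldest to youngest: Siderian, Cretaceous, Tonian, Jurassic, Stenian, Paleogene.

Siderian, then Stenian, then Tonian, then Jurassic, then Cretaceous, then Paleogene

Sorting by start age (descending Ma, since larger Ma = older): Siderian began 2500, Stenian began 1200, Tonian began 1000, Jurassic began 201.4, Cretaceous began 145, Paleogene began 66.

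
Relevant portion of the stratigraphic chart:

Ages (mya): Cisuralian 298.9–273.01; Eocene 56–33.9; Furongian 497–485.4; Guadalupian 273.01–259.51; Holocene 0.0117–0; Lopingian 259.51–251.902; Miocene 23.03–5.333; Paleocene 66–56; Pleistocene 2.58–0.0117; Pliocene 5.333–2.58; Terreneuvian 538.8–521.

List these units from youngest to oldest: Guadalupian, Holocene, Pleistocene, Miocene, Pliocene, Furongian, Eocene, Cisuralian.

Holocene, Pleistocene, Pliocene, Miocene, Eocene, Guadalupian, Cisuralian, Furongian

The oldest of these is Furongian (starts 497 Ma) and the youngest is Holocene (ends 0 Ma).
In between, by decreasing start age: Cisuralian (298.9), Guadalupian (273.01), Eocene (56), Miocene (23.03), Pliocene (5.333), Pleistocene (2.58).
Listing youngest first means reversing that sequence.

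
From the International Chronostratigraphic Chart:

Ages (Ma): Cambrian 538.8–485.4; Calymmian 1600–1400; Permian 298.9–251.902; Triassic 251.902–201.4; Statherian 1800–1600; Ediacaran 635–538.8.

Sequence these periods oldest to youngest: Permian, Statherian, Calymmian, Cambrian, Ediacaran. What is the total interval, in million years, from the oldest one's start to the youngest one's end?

Statherian → Calymmian → Ediacaran → Cambrian → Permian; total span 1548.098 Myr

From the excerpt: Permian 298.9–251.902; Statherian 1800–1600; Calymmian 1600–1400; Cambrian 538.8–485.4; Ediacaran 635–538.8 (Ma).
Larger Ma is earlier, so the oldest is Statherian and the youngest is Permian; oldest to youngest: Statherian, Calymmian, Ediacaran, Cambrian, Permian.
Oldest start 1800 minus youngest end 251.902 gives 1548.098 Myr overall.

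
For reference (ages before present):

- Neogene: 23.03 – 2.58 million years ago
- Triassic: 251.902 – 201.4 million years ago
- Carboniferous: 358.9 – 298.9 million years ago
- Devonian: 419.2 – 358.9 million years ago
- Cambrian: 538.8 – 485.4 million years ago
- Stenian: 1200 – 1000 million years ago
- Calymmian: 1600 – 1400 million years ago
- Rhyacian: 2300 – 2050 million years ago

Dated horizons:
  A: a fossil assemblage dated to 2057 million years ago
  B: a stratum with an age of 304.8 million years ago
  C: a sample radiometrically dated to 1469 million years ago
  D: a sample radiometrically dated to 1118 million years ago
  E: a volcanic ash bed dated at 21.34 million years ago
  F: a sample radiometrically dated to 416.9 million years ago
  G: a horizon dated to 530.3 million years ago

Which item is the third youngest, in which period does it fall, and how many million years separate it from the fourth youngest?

F, in the Devonian; 113.4 million years to G

Smaller Ma means younger, so youngest first: E 21.34 < B 304.8 < F 416.9 < G 530.3 < D 1118 < C 1469 < A 2057.
Counting 3 along gives F (416.9 Ma); the excerpt puts that inside the Devonian, 419.2–358.9 Ma.
Next in line is G (530.3 Ma), and 530.3 − 416.9 = 113.4 Myr.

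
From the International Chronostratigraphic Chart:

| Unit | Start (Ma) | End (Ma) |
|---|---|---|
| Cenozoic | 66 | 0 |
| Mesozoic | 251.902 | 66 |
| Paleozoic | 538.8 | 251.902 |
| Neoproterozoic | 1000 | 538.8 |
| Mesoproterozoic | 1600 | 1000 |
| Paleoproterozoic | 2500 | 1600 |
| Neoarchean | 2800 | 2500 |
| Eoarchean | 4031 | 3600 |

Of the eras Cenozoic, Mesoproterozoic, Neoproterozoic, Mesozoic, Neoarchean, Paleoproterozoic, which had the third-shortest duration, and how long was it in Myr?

Durations: Cenozoic 66; Mesoproterozoic 600; Neoproterozoic 461.2; Mesozoic 185.902; Neoarchean 300; Paleoproterozoic 900 Myr.
Sorted shortest-first: Cenozoic (66), Mesozoic (185.902), Neoarchean (300), Neoproterozoic (461.2), Mesoproterozoic (600), Paleoproterozoic (900).
The third shortest is Neoarchean at 300 Myr.

Neoarchean, 300 million years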